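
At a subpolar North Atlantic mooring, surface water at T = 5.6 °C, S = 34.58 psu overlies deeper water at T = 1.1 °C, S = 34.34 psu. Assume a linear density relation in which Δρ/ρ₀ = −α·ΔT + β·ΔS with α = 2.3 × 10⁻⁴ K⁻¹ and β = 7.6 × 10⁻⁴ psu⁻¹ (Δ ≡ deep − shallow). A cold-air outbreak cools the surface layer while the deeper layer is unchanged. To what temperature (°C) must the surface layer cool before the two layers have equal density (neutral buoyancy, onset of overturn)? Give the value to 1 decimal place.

Neutral buoyancy requires Δρ = 0, i.e. −α(T_deep − T_surf′) + β(S_deep − S_surf) = 0.
T_surf′ = T_deep − (β/α)·ΔS = 1.1 − (7.6 × 10⁻⁴/2.3 × 10⁻⁴)·(-0.24) = 1.893 °C.
Cooling required: 5.6 − (1.893) = 3.707 °C.

1.9 °C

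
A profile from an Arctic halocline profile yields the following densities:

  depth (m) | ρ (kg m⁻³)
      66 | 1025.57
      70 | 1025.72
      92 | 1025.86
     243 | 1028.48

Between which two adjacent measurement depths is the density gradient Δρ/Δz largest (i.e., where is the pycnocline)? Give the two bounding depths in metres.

Compute the density gradient over each adjacent pair:
  66–70 m: Δρ/Δz = 0.15/4 = 0.037 kg m⁻⁴
  70–92 m: Δρ/Δz = 0.14/22 = 6.4 × 10⁻³ kg m⁻⁴
  92–243 m: Δρ/Δz = 2.62/151 = 0.017 kg m⁻⁴
The largest gradient is in the 66–70 m interval — the pycnocline.

66–70 m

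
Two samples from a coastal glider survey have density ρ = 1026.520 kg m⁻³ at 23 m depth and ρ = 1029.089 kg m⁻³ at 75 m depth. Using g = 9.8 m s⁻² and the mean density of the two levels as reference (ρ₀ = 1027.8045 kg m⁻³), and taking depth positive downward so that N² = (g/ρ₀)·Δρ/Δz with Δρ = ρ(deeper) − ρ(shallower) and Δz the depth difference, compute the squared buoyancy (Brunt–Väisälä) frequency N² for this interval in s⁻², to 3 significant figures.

4.71 × 10⁻⁴ s⁻²

Δρ = 1029.089 − 1026.520 = 2.569 kg m⁻³ over Δz = 75 − 23 = 52 m.
N² = (9.8/1027.8045) × (2.569/52) = 4.7106 × 10⁻⁴ s⁻² ≈ 4.71 × 10⁻⁴ s⁻².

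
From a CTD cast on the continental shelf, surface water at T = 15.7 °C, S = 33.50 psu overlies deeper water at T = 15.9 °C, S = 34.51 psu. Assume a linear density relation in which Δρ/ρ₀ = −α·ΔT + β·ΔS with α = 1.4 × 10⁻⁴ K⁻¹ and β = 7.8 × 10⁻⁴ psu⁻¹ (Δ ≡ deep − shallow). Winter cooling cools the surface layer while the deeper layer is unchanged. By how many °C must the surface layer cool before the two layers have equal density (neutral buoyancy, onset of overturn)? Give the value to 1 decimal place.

5.4 °C

Neutral buoyancy requires Δρ = 0, i.e. −α(T_deep − T_surf′) + β(S_deep − S_surf) = 0.
T_surf′ = T_deep − (β/α)·ΔS = 15.9 − (7.8 × 10⁻⁴/1.4 × 10⁻⁴)·(+1.01) = 10.273 °C.
Cooling required: 15.7 − (10.273) = 5.427 °C.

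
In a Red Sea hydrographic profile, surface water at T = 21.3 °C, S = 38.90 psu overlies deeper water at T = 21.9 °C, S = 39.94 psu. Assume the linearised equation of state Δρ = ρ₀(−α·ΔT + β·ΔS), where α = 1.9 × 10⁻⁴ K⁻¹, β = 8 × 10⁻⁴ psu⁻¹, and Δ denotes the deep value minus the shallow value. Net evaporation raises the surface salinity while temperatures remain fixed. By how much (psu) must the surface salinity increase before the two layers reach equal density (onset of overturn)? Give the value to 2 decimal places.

Neutral buoyancy requires −α(T_deep − T_surf) + β(S_deep − S_surf′) = 0.
S_surf′ = S_deep − (α/β)·ΔT = 39.94 − (1.9 × 10⁻⁴/8 × 10⁻⁴)·(+0.6) = 39.7975 psu.
Increase required: 39.7975 − 38.90 = 0.8975 psu.

0.90 psu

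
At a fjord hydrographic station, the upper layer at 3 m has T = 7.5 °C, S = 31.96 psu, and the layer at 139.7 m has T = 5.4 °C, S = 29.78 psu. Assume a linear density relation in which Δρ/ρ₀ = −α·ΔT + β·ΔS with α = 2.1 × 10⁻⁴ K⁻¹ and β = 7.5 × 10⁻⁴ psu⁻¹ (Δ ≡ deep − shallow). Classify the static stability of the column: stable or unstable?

ΔT = 5.4 − 7.5 = -2.1 K and ΔS = 29.78 − 31.96 = -2.18 psu (deep − shallow).
−αΔT = 4.41 × 10⁻⁴; βΔS = -1.635 × 10⁻³; sum Δρ/ρ₀ = -1.194 × 10⁻³.
Δρ/ρ₀ < 0, so Δρ < 0: deeper water is lighter → statically unstable; the column would overturn.

unstable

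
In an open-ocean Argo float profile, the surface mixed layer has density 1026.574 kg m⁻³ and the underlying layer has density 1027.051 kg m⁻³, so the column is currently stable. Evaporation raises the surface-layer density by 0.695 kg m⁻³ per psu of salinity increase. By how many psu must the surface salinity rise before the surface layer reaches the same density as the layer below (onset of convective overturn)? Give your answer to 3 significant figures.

Density deficit of the surface layer: 1027.051 − 1026.574 = 0.477 kg m⁻³.
Required change = 0.477 / 0.695 = 0.686 psu.

0.686 psu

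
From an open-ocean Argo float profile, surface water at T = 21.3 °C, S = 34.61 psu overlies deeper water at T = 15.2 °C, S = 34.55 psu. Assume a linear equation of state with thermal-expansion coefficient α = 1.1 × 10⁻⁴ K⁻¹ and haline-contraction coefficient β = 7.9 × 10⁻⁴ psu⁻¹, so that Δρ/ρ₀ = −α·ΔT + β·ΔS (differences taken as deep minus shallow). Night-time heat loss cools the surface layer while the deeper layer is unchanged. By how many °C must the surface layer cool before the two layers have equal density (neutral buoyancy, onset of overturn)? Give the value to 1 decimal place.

Neutral buoyancy requires Δρ = 0, i.e. −α(T_deep − T_surf′) + β(S_deep − S_surf) = 0.
T_surf′ = T_deep − (β/α)·ΔS = 15.2 − (7.9 × 10⁻⁴/1.1 × 10⁻⁴)·(-0.06) = 15.631 °C.
Cooling required: 21.3 − (15.631) = 5.669 °C.

5.7 °C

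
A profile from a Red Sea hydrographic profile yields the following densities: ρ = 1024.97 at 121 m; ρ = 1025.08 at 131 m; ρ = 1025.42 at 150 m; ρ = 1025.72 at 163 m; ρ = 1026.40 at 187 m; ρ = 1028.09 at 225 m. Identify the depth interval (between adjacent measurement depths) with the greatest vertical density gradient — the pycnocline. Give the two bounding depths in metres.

Compute the density gradient over each adjacent pair:
  121–131 m: Δρ/Δz = 0.11/10 = 0.011 kg m⁻⁴
  131–150 m: Δρ/Δz = 0.34/19 = 0.018 kg m⁻⁴
  150–163 m: Δρ/Δz = 0.30/13 = 0.023 kg m⁻⁴
  163–187 m: Δρ/Δz = 0.68/24 = 0.028 kg m⁻⁴
  187–225 m: Δρ/Δz = 1.69/38 = 0.044 kg m⁻⁴
The largest gradient is in the 187–225 m interval — the pycnocline.

187–225 m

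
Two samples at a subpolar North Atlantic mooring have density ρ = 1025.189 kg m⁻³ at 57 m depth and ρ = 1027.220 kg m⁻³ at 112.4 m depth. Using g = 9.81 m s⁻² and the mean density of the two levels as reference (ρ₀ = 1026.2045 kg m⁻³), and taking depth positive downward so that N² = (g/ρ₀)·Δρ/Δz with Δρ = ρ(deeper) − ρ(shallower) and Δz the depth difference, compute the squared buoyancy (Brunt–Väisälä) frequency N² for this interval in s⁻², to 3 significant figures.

Δρ = 1027.220 − 1025.189 = 2.031 kg m⁻³ over Δz = 112.4 − 57 = 55.4 m.
N² = (9.81/1026.2045) × (2.031/55.4) = 3.5046 × 10⁻⁴ s⁻² ≈ 3.50 × 10⁻⁴ s⁻².
Since Δρ > 0 the layer is stably stratified.

3.50 × 10⁻⁴ s⁻²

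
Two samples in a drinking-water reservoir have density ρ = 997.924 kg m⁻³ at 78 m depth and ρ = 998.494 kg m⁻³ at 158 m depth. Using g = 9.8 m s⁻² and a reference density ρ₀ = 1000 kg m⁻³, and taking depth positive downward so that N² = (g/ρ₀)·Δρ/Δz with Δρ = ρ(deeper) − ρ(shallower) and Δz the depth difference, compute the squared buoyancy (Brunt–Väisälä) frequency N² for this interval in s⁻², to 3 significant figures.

Δρ = 998.494 − 997.924 = 0.570 kg m⁻³ over Δz = 158 − 78 = 80 m.
N² = (9.8/1000) × (0.570/80) = 6.9825 × 10⁻⁵ s⁻² ≈ 6.98 × 10⁻⁵ s⁻².

6.98 × 10⁻⁵ s⁻²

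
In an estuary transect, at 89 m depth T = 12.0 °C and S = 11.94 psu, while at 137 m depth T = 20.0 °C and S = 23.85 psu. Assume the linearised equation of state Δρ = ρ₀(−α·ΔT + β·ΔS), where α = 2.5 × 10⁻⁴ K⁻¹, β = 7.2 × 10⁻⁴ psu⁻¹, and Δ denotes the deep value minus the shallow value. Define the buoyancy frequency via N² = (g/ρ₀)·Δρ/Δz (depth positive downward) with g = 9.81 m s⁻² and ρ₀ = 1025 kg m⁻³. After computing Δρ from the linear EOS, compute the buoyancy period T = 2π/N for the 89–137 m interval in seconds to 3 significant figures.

ΔT = +8.0 K, ΔS = +11.91 psu (deep − shallow).
Δρ/ρ₀ = −αΔT + βΔS = -2.00 × 10⁻³ + 8.5752 × 10⁻³ = 6.5752 × 10⁻³, so Δρ ≈ 6.740 kg m⁻³.
N² = (g/ρ₀)·Δρ/Δz = g·(Δρ/ρ₀)/Δz = 9.81 × 6.5752 × 10⁻³ / 48 = 1.3438 × 10⁻³ s⁻².
N = √(1.3438 × 10⁻³) = 0.036658 rad s⁻¹ → T = 2π/N = 171.40 s ≈ 171 s.

171 s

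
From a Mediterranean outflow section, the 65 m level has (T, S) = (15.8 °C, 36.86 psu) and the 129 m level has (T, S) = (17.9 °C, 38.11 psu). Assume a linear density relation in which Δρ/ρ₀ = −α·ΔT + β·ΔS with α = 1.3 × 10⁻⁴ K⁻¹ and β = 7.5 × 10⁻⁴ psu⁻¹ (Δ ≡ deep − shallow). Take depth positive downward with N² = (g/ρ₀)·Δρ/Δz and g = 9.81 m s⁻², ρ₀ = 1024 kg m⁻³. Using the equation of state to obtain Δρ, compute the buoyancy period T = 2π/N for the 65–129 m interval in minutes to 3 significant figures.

10.4 min

ΔT = +2.1 K, ΔS = +1.25 psu (deep − shallow).
Δρ/ρ₀ = −αΔT + βΔS = -2.73 × 10⁻⁴ + 9.375 × 10⁻⁴ = 6.645 × 10⁻⁴, so Δρ ≈ 0.6804 kg m⁻³.
N² = (g/ρ₀)·Δρ/Δz = g·(Δρ/ρ₀)/Δz = 9.81 × 6.645 × 10⁻⁴ / 64 = 1.0186 × 10⁻⁴ s⁻².
N = √(1.0186 × 10⁻⁴) = 0.010093 rad s⁻¹ → T = 2π/N = 622.53 s = 10.375 min ≈ 10.4 min.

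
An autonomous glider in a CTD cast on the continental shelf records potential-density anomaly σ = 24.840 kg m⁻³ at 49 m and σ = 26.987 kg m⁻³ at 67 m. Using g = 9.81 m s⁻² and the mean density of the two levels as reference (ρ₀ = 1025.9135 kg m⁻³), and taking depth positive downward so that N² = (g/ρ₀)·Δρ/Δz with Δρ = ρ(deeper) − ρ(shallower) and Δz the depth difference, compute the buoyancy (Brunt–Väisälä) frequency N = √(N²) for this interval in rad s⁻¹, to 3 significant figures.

0.0338 rad s⁻¹

Δρ = 1026.987 − 1024.840 = 2.147 kg m⁻³ over Δz = 67 − 49 = 18 m.
N² = (9.81/1025.9135) × (2.147/18) = 1.1406 × 10⁻³ s⁻².
N = √(1.1406 × 10⁻³) = 0.033773 rad s⁻¹ ≈ 0.0338 rad s⁻¹.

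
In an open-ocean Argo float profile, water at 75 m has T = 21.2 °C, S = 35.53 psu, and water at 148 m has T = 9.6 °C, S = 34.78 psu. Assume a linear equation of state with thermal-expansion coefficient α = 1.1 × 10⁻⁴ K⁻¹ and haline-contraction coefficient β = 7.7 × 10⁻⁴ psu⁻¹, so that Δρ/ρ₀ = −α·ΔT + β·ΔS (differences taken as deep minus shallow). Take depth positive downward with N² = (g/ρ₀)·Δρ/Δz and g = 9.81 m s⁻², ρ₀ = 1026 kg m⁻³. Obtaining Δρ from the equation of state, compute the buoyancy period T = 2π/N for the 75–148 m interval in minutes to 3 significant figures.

10.8 min

ΔT = -11.6 K, ΔS = -0.75 psu (deep − shallow).
Δρ/ρ₀ = −αΔT + βΔS = 1.276 × 10⁻³ − 5.775 × 10⁻⁴ = 6.985 × 10⁻⁴, so Δρ ≈ 0.7167 kg m⁻³.
N² = (g/ρ₀)·Δρ/Δz = g·(Δρ/ρ₀)/Δz = 9.81 × 6.985 × 10⁻⁴ / 73 = 9.3867 × 10⁻⁵ s⁻².
N = √(9.3867 × 10⁻⁵) = 9.6885 × 10⁻³ rad s⁻¹ → T = 2π/N = 648.52 s = 10.809 min ≈ 10.8 min.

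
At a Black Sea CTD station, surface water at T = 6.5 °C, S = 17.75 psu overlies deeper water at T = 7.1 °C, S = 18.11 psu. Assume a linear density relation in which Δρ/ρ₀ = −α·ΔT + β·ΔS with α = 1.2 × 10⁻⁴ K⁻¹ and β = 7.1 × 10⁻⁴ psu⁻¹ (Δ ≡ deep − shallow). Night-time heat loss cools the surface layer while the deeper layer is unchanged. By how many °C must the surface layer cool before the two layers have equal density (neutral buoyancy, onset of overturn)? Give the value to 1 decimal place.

Neutral buoyancy requires Δρ = 0, i.e. −α(T_deep − T_surf′) + β(S_deep − S_surf) = 0.
T_surf′ = T_deep − (β/α)·ΔS = 7.1 − (7.1 × 10⁻⁴/1.2 × 10⁻⁴)·(+0.36) = 4.970 °C.
Cooling required: 6.5 − (4.970) = 1.530 °C.

1.5 °C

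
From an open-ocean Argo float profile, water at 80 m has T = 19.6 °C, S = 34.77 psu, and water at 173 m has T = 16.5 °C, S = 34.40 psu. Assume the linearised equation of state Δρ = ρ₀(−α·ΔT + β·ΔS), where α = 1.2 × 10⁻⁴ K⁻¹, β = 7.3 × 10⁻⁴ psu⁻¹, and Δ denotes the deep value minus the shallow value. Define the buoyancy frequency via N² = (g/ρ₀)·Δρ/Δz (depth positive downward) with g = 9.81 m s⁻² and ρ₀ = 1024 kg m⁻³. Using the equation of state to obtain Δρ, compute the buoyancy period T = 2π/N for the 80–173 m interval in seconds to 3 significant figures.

1.92 × 10³ s

ΔT = -3.1 K, ΔS = -0.37 psu (deep − shallow).
Δρ/ρ₀ = −αΔT + βΔS = 3.72 × 10⁻⁴ − 2.701 × 10⁻⁴ = 1.019 × 10⁻⁴, so Δρ ≈ 0.1043 kg m⁻³.
N² = (g/ρ₀)·Δρ/Δz = g·(Δρ/ρ₀)/Δz = 9.81 × 1.019 × 10⁻⁴ / 93 = 1.0749 × 10⁻⁵ s⁻².
N = √(1.0749 × 10⁻⁵) = 3.2786 × 10⁻³ rad s⁻¹ → T = 2π/N = 1.9164 × 10³ s ≈ 1.92 × 10³ s.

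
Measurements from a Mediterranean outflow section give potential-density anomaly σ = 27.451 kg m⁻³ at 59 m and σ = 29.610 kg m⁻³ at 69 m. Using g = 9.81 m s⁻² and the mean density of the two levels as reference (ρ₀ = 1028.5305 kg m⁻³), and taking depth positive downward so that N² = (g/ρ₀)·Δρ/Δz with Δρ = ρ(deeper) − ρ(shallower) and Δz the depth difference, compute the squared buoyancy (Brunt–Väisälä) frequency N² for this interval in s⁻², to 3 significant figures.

2.06 × 10⁻³ s⁻²

Δρ = 1029.610 − 1027.451 = 2.159 kg m⁻³ over Δz = 69 − 59 = 10 m.
N² = (9.81/1028.5305) × (2.159/10) = 2.0592 × 10⁻³ s⁻² ≈ 2.06 × 10⁻³ s⁻².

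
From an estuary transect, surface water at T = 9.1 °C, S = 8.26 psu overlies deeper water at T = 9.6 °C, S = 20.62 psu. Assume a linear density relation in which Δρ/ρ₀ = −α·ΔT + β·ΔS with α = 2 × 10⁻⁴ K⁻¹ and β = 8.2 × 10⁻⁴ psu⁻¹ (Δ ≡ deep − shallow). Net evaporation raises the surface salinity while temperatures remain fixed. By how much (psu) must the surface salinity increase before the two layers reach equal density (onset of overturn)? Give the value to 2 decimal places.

12.24 psu

Neutral buoyancy requires −α(T_deep − T_surf) + β(S_deep − S_surf′) = 0.
S_surf′ = S_deep − (α/β)·ΔT = 20.62 − (2 × 10⁻⁴/8.2 × 10⁻⁴)·(+0.5) = 20.4980 psu.
Increase required: 20.4980 − 8.26 = 12.2380 psu.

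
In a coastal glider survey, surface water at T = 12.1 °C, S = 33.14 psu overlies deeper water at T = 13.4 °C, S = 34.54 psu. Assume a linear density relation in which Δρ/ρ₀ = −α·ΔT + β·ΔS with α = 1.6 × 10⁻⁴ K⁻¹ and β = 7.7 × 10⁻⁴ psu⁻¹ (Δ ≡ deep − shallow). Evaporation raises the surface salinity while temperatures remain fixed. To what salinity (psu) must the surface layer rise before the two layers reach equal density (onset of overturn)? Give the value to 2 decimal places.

Neutral buoyancy requires −α(T_deep − T_surf) + β(S_deep − S_surf′) = 0.
S_surf′ = S_deep − (α/β)·ΔT = 34.54 − (1.6 × 10⁻⁴/7.7 × 10⁻⁴)·(+1.3) = 34.2699 psu.
Increase required: 34.2699 − 33.14 = 1.1299 psu.

34.27 psu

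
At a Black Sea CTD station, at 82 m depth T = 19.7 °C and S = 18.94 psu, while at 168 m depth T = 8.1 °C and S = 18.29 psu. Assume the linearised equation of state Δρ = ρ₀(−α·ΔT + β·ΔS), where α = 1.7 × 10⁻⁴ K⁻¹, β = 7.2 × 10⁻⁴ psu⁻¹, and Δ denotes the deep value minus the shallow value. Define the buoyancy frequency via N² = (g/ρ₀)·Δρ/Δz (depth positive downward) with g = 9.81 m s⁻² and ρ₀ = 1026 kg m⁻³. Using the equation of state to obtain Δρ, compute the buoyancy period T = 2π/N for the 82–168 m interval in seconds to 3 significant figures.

480 s

ΔT = -11.6 K, ΔS = -0.65 psu (deep − shallow).
Δρ/ρ₀ = −αΔT + βΔS = 1.972 × 10⁻³ − 4.68 × 10⁻⁴ = 1.504 × 10⁻³, so Δρ ≈ 1.543 kg m⁻³.
N² = (g/ρ₀)·Δρ/Δz = g·(Δρ/ρ₀)/Δz = 9.81 × 1.504 × 10⁻³ / 86 = 1.7156 × 10⁻⁴ s⁻².
N = √(1.7156 × 10⁻⁴) = 0.013098 rad s⁻¹ → T = 2π/N = 479.71 s ≈ 480 s.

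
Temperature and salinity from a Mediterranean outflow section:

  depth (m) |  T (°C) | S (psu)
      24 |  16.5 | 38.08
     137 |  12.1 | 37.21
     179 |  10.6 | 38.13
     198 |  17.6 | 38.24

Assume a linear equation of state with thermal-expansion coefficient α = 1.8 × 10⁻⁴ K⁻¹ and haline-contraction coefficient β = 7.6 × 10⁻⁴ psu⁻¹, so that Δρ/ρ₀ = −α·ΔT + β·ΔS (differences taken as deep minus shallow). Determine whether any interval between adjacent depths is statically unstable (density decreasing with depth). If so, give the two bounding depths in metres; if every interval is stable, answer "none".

Evaluate Δρ/ρ₀ = −αΔT + βΔS across each adjacent pair:
  24–137 m: −αΔT+βΔS = −(1.8 × 10⁻⁴)(-4.4)+(7.6 × 10⁻⁴)(-0.87) = 1.3 × 10⁻⁴ → stable
  137–179 m: −αΔT+βΔS = −(1.8 × 10⁻⁴)(-1.5)+(7.6 × 10⁻⁴)(+0.92) = 9.7 × 10⁻⁴ → stable
  179–198 m: −αΔT+βΔS = −(1.8 × 10⁻⁴)(+7.0)+(7.6 × 10⁻⁴)(+0.11) = -1.2 × 10⁻³ → UNSTABLE
The 179–198 m interval has Δρ < 0: lighter water underlies denser water.

179–198 m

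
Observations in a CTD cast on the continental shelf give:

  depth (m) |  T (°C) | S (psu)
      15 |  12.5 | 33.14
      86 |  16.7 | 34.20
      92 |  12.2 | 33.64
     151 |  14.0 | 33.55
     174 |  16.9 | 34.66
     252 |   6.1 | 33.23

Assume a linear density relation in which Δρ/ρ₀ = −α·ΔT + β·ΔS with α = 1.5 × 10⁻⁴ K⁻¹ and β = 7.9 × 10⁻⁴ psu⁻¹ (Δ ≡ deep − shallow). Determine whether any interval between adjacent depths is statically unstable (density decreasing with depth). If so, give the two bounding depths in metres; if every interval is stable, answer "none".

92–151 m

Evaluate Δρ/ρ₀ = −αΔT + βΔS across each adjacent pair:
  15–86 m: −αΔT+βΔS = −(1.5 × 10⁻⁴)(+4.2)+(7.9 × 10⁻⁴)(+1.06) = 2.1 × 10⁻⁴ → stable
  86–92 m: −αΔT+βΔS = −(1.5 × 10⁻⁴)(-4.5)+(7.9 × 10⁻⁴)(-0.56) = 2.3 × 10⁻⁴ → stable
  92–151 m: −αΔT+βΔS = −(1.5 × 10⁻⁴)(+1.8)+(7.9 × 10⁻⁴)(-0.09) = -3.4 × 10⁻⁴ → UNSTABLE
  151–174 m: −αΔT+βΔS = −(1.5 × 10⁻⁴)(+2.9)+(7.9 × 10⁻⁴)(+1.11) = 4.4 × 10⁻⁴ → stable
  174–252 m: −αΔT+βΔS = −(1.5 × 10⁻⁴)(-10.8)+(7.9 × 10⁻⁴)(-1.43) = 4.9 × 10⁻⁴ → stable
The 92–151 m interval has Δρ < 0: lighter water underlies denser water.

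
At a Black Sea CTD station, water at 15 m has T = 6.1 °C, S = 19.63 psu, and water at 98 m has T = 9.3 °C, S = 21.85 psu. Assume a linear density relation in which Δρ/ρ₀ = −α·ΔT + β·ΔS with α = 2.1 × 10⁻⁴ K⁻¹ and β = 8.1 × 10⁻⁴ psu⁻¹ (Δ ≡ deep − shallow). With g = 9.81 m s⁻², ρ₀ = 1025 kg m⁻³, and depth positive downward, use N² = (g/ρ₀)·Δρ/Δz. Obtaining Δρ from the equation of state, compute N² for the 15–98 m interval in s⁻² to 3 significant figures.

ΔT = +3.2 K, ΔS = +2.22 psu (deep − shallow).
Δρ/ρ₀ = −αΔT + βΔS = -6.72 × 10⁻⁴ + 1.7982 × 10⁻³ = 1.1262 × 10⁻³, so Δρ ≈ 1.154 kg m⁻³.
N² = (g/ρ₀)·Δρ/Δz = g·(Δρ/ρ₀)/Δz = 9.81 × 1.1262 × 10⁻³ / 83 = 1.3311 × 10⁻⁴ s⁻² ≈ 1.33 × 10⁻⁴ s⁻².

1.33 × 10⁻⁴ s⁻²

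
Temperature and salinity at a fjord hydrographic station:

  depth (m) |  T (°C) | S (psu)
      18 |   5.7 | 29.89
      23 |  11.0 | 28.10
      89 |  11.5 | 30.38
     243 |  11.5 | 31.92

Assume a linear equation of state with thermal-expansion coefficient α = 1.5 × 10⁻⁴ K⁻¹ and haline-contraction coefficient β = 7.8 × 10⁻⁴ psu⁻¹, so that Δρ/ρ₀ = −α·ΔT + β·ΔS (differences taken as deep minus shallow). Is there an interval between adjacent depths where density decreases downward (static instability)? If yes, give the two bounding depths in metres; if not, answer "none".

18–23 m

Evaluate Δρ/ρ₀ = −αΔT + βΔS across each adjacent pair:
  18–23 m: −αΔT+βΔS = −(1.5 × 10⁻⁴)(+5.3)+(7.8 × 10⁻⁴)(-1.79) = -2.2 × 10⁻³ → UNSTABLE
  23–89 m: −αΔT+βΔS = −(1.5 × 10⁻⁴)(+0.5)+(7.8 × 10⁻⁴)(+2.28) = 1.7 × 10⁻³ → stable
  89–243 m: −αΔT+βΔS = −(1.5 × 10⁻⁴)(+0.0)+(7.8 × 10⁻⁴)(+1.54) = 1.2 × 10⁻³ → stable
The 18–23 m interval has Δρ < 0: lighter water underlies denser water.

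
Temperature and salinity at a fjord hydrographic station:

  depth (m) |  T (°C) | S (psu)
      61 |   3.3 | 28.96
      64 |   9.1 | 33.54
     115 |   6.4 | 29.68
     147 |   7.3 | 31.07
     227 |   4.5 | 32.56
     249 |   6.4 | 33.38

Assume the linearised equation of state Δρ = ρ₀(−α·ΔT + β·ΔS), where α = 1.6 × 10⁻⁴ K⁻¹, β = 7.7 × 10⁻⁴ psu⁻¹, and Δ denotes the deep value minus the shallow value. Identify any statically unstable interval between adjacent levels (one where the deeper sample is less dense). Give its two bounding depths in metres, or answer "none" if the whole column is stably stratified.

Evaluate Δρ/ρ₀ = −αΔT + βΔS across each adjacent pair:
  61–64 m: −αΔT+βΔS = −(1.6 × 10⁻⁴)(+5.8)+(7.7 × 10⁻⁴)(+4.58) = 2.6 × 10⁻³ → stable
  64–115 m: −αΔT+βΔS = −(1.6 × 10⁻⁴)(-2.7)+(7.7 × 10⁻⁴)(-3.86) = -2.5 × 10⁻³ → UNSTABLE
  115–147 m: −αΔT+βΔS = −(1.6 × 10⁻⁴)(+0.9)+(7.7 × 10⁻⁴)(+1.39) = 9.3 × 10⁻⁴ → stable
  147–227 m: −αΔT+βΔS = −(1.6 × 10⁻⁴)(-2.8)+(7.7 × 10⁻⁴)(+1.49) = 1.6 × 10⁻³ → stable
  227–249 m: −αΔT+βΔS = −(1.6 × 10⁻⁴)(+1.9)+(7.7 × 10⁻⁴)(+0.82) = 3.3 × 10⁻⁴ → stable
The 64–115 m interval has Δρ < 0: lighter water underlies denser water.

64–115 m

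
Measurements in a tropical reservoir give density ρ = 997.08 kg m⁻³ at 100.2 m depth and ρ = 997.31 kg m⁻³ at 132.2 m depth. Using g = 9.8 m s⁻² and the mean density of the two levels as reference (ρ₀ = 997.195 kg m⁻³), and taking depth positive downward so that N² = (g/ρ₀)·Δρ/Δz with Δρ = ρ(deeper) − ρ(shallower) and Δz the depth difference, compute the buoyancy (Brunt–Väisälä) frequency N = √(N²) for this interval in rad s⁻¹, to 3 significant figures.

8.40 × 10⁻³ rad s⁻¹

Δρ = 997.31 − 997.08 = 0.23 kg m⁻³ over Δz = 132.2 − 100.2 = 32 m.
N² = (9.8/997.195) × (0.23/32) = 7.0636 × 10⁻⁵ s⁻².
N = √(7.0636 × 10⁻⁵) = 8.4045 × 10⁻³ rad s⁻¹ ≈ 8.40 × 10⁻³ rad s⁻¹.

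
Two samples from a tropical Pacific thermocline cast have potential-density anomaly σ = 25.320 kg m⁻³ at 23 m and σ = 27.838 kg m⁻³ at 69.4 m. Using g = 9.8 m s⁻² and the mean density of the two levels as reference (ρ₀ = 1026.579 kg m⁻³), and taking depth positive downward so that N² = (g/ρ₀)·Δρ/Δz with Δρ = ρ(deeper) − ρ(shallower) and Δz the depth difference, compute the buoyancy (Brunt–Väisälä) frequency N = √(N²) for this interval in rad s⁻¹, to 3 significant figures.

Δρ = 1027.838 − 1025.320 = 2.518 kg m⁻³ over Δz = 69.4 − 23 = 46.4 m.
N² = (9.8/1026.579) × (2.518/46.4) = 5.1805 × 10⁻⁴ s⁻².
N = √(5.1805 × 10⁻⁴) = 0.022761 rad s⁻¹ ≈ 0.0228 rad s⁻¹.

0.0228 rad s⁻¹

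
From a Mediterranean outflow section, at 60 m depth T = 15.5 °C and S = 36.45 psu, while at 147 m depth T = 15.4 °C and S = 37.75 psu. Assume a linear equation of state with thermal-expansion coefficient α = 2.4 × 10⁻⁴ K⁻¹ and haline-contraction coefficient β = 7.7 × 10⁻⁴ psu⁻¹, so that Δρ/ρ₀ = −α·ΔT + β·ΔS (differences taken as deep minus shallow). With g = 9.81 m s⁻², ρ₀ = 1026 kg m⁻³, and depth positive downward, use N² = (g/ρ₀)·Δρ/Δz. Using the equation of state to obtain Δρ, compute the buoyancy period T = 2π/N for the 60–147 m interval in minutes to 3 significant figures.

ΔT = -0.1 K, ΔS = +1.30 psu (deep − shallow).
Δρ/ρ₀ = −αΔT + βΔS = 2.40 × 10⁻⁵ + 1.001 × 10⁻³ = 1.025 × 10⁻³, so Δρ ≈ 1.052 kg m⁻³.
N² = (g/ρ₀)·Δρ/Δz = g·(Δρ/ρ₀)/Δz = 9.81 × 1.025 × 10⁻³ / 87 = 1.1558 × 10⁻⁴ s⁻².
N = √(1.1558 × 10⁻⁴) = 0.010751 rad s⁻¹ → T = 2π/N = 584.43 s = 9.7405 min ≈ 9.74 min.

9.74 min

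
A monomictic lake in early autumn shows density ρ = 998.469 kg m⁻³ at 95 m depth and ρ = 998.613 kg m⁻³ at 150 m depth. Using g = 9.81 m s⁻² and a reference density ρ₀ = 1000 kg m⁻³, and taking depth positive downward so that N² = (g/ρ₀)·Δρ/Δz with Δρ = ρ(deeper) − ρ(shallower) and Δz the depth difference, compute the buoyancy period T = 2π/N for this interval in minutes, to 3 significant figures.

Δρ = 998.613 − 998.469 = 0.144 kg m⁻³ over Δz = 150 − 95 = 55 m.
N² = (9.81/1000) × (0.144/55) = 2.5684 × 10⁻⁵ s⁻².
N = √(2.5684 × 10⁻⁵) = 5.0679 × 10⁻³ rad s⁻¹, so T = 2π/N = 1.2398 × 10³ s = 20.663 min ≈ 20.7 min.

20.7 min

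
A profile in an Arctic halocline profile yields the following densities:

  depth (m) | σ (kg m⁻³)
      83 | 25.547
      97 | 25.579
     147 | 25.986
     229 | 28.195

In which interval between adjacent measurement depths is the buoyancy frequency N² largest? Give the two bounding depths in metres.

147–229 m

Compute the density gradient over each adjacent pair:
  83–97 m: Δρ/Δz = 0.032/14 = 2.3 × 10⁻³ kg m⁻⁴
  97–147 m: Δρ/Δz = 0.407/50 = 8.1 × 10⁻³ kg m⁻⁴
  147–229 m: Δρ/Δz = 2.209/82 = 0.027 kg m⁻⁴
The largest gradient is in the 147–229 m interval — the pycnocline.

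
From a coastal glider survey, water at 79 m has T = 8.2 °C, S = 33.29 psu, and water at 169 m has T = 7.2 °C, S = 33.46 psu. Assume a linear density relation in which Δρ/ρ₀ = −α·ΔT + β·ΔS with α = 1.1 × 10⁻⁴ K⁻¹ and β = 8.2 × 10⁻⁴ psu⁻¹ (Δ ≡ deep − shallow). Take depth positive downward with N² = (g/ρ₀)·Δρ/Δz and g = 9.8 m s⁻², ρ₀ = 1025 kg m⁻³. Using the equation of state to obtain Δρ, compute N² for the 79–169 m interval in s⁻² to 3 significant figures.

2.72 × 10⁻⁵ s⁻²

ΔT = -1.0 K, ΔS = +0.17 psu (deep − shallow).
Δρ/ρ₀ = −αΔT + βΔS = 1.10 × 10⁻⁴ + 1.394 × 10⁻⁴ = 2.494 × 10⁻⁴, so Δρ ≈ 0.2556 kg m⁻³.
N² = (g/ρ₀)·Δρ/Δz = g·(Δρ/ρ₀)/Δz = 9.8 × 2.494 × 10⁻⁴ / 90 = 2.7157 × 10⁻⁵ s⁻² ≈ 2.72 × 10⁻⁵ s⁻².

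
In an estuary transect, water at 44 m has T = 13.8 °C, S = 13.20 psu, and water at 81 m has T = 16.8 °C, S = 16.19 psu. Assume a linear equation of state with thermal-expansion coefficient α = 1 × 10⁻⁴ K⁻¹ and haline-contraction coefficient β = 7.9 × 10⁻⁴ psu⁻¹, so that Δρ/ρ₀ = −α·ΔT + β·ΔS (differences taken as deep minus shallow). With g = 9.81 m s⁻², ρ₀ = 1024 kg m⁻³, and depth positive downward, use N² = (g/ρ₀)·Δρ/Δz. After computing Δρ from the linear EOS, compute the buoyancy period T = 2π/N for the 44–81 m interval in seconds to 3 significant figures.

269 s

ΔT = +3.0 K, ΔS = +2.99 psu (deep − shallow).
Δρ/ρ₀ = −αΔT + βΔS = -3.00 × 10⁻⁴ + 2.3621 × 10⁻³ = 2.0621 × 10⁻³, so Δρ ≈ 2.112 kg m⁻³.
N² = (g/ρ₀)·Δρ/Δz = g·(Δρ/ρ₀)/Δz = 9.81 × 2.0621 × 10⁻³ / 37 = 5.4674 × 10⁻⁴ s⁻².
N = √(5.4674 × 10⁻⁴) = 0.023382 rad s⁻¹ → T = 2π/N = 268.72 s ≈ 269 s.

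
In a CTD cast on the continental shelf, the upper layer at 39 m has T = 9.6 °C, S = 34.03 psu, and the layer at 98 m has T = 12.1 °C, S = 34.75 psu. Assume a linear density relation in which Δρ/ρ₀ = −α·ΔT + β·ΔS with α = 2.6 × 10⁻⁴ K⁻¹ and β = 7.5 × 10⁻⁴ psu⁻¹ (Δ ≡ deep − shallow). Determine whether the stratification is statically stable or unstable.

unstable

ΔT = 12.1 − 9.6 = +2.5 K and ΔS = 34.75 − 34.03 = +0.72 psu (deep − shallow).
−αΔT = -6.50 × 10⁻⁴; βΔS = 5.40 × 10⁻⁴; sum Δρ/ρ₀ = -1.10 × 10⁻⁴.
Δρ/ρ₀ < 0, so Δρ < 0: deeper water is lighter → statically unstable; the column would overturn.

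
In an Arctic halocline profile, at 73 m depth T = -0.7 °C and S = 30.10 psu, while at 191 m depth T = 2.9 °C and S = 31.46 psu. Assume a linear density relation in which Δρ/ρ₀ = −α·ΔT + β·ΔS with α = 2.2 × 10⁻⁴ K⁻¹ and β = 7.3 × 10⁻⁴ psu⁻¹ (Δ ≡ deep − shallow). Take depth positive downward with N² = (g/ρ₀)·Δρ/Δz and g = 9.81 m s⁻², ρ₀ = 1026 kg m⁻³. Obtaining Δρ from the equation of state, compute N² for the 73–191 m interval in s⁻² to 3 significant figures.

ΔT = +3.6 K, ΔS = +1.36 psu (deep − shallow).
Δρ/ρ₀ = −αΔT + βΔS = -7.92 × 10⁻⁴ + 9.928 × 10⁻⁴ = 2.008 × 10⁻⁴, so Δρ ≈ 0.2060 kg m⁻³.
N² = (g/ρ₀)·Δρ/Δz = g·(Δρ/ρ₀)/Δz = 9.81 × 2.008 × 10⁻⁴ / 118 = 1.6694 × 10⁻⁵ s⁻² ≈ 1.67 × 10⁻⁵ s⁻².

1.67 × 10⁻⁵ s⁻²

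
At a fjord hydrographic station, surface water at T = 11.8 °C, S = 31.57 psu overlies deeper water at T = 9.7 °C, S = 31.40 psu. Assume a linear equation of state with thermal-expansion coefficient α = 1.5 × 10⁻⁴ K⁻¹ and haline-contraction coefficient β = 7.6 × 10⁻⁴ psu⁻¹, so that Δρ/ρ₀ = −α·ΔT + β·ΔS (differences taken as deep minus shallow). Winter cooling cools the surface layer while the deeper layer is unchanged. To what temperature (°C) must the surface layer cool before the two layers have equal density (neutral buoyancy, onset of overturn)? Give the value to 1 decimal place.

10.6 °C

Neutral buoyancy requires Δρ = 0, i.e. −α(T_deep − T_surf′) + β(S_deep − S_surf) = 0.
T_surf′ = T_deep − (β/α)·ΔS = 9.7 − (7.6 × 10⁻⁴/1.5 × 10⁻⁴)·(-0.17) = 10.561 °C.
Cooling required: 11.8 − (10.561) = 1.239 °C.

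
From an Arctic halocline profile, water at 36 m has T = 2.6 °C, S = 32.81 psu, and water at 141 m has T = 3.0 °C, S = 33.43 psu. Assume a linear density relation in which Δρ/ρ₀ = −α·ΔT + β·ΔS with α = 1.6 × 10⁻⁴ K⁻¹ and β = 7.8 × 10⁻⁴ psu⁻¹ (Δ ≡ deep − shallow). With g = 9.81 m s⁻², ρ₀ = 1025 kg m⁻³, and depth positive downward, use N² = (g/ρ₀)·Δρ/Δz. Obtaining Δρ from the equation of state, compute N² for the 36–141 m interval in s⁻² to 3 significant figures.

3.92 × 10⁻⁵ s⁻²

ΔT = +0.4 K, ΔS = +0.62 psu (deep − shallow).
Δρ/ρ₀ = −αΔT + βΔS = -6.40 × 10⁻⁵ + 4.836 × 10⁻⁴ = 4.196 × 10⁻⁴, so Δρ ≈ 0.4301 kg m⁻³.
N² = (g/ρ₀)·Δρ/Δz = g·(Δρ/ρ₀)/Δz = 9.81 × 4.196 × 10⁻⁴ / 105 = 3.9203 × 10⁻⁵ s⁻² ≈ 3.92 × 10⁻⁵ s⁻².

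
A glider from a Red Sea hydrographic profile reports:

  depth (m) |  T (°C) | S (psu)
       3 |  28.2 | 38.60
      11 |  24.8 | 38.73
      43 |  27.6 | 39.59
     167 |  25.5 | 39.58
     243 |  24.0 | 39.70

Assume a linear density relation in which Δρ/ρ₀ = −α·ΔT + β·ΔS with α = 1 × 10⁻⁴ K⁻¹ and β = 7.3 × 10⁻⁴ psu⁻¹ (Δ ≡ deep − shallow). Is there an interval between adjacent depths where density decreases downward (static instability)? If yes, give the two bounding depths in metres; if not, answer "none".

none

Evaluate Δρ/ρ₀ = −αΔT + βΔS across each adjacent pair:
  3–11 m: −αΔT+βΔS = −(1 × 10⁻⁴)(-3.4)+(7.3 × 10⁻⁴)(+0.13) = 4.3 × 10⁻⁴ → stable
  11–43 m: −αΔT+βΔS = −(1 × 10⁻⁴)(+2.8)+(7.3 × 10⁻⁴)(+0.86) = 3.5 × 10⁻⁴ → stable
  43–167 m: −αΔT+βΔS = −(1 × 10⁻⁴)(-2.1)+(7.3 × 10⁻⁴)(-0.01) = 2.0 × 10⁻⁴ → stable
  167–243 m: −αΔT+βΔS = −(1 × 10⁻⁴)(-1.5)+(7.3 × 10⁻⁴)(+0.12) = 2.4 × 10⁻⁴ → stable
Every interval has Δρ > 0: the column is stably stratified throughout.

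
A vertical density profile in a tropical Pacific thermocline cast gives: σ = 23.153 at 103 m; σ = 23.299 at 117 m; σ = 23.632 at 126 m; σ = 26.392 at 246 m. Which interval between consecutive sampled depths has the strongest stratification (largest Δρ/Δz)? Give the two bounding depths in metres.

117–126 m

Compute the density gradient over each adjacent pair:
  103–117 m: Δρ/Δz = 0.146/14 = 0.010 kg m⁻⁴
  117–126 m: Δρ/Δz = 0.333/9 = 0.037 kg m⁻⁴
  126–246 m: Δρ/Δz = 2.760/120 = 0.023 kg m⁻⁴
The largest gradient is in the 117–126 m interval — the pycnocline.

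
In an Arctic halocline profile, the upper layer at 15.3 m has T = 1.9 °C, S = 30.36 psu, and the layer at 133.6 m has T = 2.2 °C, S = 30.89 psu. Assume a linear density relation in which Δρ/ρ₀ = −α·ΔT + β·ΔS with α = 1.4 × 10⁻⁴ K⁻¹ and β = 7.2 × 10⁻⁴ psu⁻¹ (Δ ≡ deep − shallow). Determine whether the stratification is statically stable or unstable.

stable

ΔT = 2.2 − 1.9 = +0.3 K and ΔS = 30.89 − 30.36 = +0.53 psu (deep − shallow).
−αΔT = -4.20 × 10⁻⁵; βΔS = 3.816 × 10⁻⁴; sum Δρ/ρ₀ = 3.396 × 10⁻⁴.
Δρ/ρ₀ > 0, so Δρ > 0: deeper water is denser → statically stable.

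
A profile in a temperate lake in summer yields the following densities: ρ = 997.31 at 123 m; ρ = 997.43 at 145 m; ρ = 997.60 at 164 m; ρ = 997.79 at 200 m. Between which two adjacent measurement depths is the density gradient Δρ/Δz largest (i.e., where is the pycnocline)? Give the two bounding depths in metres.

145–164 m

Compute the density gradient over each adjacent pair:
  123–145 m: Δρ/Δz = 0.12/22 = 5.5 × 10⁻³ kg m⁻⁴
  145–164 m: Δρ/Δz = 0.17/19 = 8.9 × 10⁻³ kg m⁻⁴
  164–200 m: Δρ/Δz = 0.19/36 = 5.3 × 10⁻³ kg m⁻⁴
The largest gradient is in the 145–164 m interval — the pycnocline.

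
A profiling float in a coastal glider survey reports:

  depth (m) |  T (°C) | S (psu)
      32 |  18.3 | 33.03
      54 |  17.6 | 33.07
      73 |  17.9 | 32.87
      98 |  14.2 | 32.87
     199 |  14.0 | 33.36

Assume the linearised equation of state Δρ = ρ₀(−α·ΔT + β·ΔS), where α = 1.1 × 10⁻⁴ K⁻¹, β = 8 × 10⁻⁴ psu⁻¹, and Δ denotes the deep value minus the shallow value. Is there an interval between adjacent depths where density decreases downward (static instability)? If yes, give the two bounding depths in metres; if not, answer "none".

Evaluate Δρ/ρ₀ = −αΔT + βΔS across each adjacent pair:
  32–54 m: −αΔT+βΔS = −(1.1 × 10⁻⁴)(-0.7)+(8 × 10⁻⁴)(+0.04) = 1.1 × 10⁻⁴ → stable
  54–73 m: −αΔT+βΔS = −(1.1 × 10⁻⁴)(+0.3)+(8 × 10⁻⁴)(-0.20) = -1.9 × 10⁻⁴ → UNSTABLE
  73–98 m: −αΔT+βΔS = −(1.1 × 10⁻⁴)(-3.7)+(8 × 10⁻⁴)(+0.00) = 4.1 × 10⁻⁴ → stable
  98–199 m: −αΔT+βΔS = −(1.1 × 10⁻⁴)(-0.2)+(8 × 10⁻⁴)(+0.49) = 4.1 × 10⁻⁴ → stable
The 54–73 m interval has Δρ < 0: lighter water underlies denser water.

54–73 m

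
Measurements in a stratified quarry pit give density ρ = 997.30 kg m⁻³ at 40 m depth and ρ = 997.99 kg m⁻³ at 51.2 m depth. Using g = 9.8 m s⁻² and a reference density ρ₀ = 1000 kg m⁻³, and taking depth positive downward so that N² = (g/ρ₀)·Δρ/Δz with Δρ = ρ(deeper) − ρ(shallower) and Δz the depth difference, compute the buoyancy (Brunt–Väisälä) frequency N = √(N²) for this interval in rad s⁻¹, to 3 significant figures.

0.0246 rad s⁻¹

Δρ = 997.99 − 997.30 = 0.69 kg m⁻³ over Δz = 51.2 − 40 = 11.2 m.
N² = (9.8/1000) × (0.69/11.2) = 6.0375 × 10⁻⁴ s⁻².
N = √(6.0375 × 10⁻⁴) = 0.024571 rad s⁻¹ ≈ 0.0246 rad s⁻¹.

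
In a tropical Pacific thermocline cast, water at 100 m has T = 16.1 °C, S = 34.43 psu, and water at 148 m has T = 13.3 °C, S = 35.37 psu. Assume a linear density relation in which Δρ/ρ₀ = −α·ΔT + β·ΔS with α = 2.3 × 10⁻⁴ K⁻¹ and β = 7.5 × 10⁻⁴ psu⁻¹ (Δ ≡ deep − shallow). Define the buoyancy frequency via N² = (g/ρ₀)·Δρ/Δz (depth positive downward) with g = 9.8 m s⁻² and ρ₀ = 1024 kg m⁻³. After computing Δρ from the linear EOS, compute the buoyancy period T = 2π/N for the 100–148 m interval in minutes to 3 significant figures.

6.31 min

ΔT = -2.8 K, ΔS = +0.94 psu (deep − shallow).
Δρ/ρ₀ = −αΔT + βΔS = 6.44 × 10⁻⁴ + 7.05 × 10⁻⁴ = 1.349 × 10⁻³, so Δρ ≈ 1.381 kg m⁻³.
N² = (g/ρ₀)·Δρ/Δz = g·(Δρ/ρ₀)/Δz = 9.8 × 1.349 × 10⁻³ / 48 = 2.7542 × 10⁻⁴ s⁻².
N = √(2.7542 × 10⁻⁴) = 0.016596 rad s⁻¹ → T = 2π/N = 378.60 s = 6.3100 min ≈ 6.31 min.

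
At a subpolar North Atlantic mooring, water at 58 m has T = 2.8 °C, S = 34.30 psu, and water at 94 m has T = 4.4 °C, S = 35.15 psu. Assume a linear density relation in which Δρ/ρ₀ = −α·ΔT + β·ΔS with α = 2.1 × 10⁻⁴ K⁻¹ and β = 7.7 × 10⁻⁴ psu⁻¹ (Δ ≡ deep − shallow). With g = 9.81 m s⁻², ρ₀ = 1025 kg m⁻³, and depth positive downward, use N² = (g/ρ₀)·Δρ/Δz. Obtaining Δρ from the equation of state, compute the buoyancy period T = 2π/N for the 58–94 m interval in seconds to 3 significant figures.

674 s

ΔT = +1.6 K, ΔS = +0.85 psu (deep − shallow).
Δρ/ρ₀ = −αΔT + βΔS = -3.36 × 10⁻⁴ + 6.545 × 10⁻⁴ = 3.185 × 10⁻⁴, so Δρ ≈ 0.3265 kg m⁻³.
N² = (g/ρ₀)·Δρ/Δz = g·(Δρ/ρ₀)/Δz = 9.81 × 3.185 × 10⁻⁴ / 36 = 8.6791 × 10⁻⁵ s⁻².
N = √(8.6791 × 10⁻⁵) = 9.3162 × 10⁻³ rad s⁻¹ → T = 2π/N = 674.44 s ≈ 674 s.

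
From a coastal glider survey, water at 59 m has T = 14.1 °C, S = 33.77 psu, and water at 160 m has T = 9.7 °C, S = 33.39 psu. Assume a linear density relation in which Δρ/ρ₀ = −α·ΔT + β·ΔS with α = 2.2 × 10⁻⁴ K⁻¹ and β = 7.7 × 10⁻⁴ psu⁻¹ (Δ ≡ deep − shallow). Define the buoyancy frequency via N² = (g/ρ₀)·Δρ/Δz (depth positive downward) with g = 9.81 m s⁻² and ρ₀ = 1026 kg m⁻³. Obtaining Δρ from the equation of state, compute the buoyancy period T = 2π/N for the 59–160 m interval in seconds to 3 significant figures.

776 s

ΔT = -4.4 K, ΔS = -0.38 psu (deep − shallow).
Δρ/ρ₀ = −αΔT + βΔS = 9.68 × 10⁻⁴ − 2.926 × 10⁻⁴ = 6.754 × 10⁻⁴, so Δρ ≈ 0.6930 kg m⁻³.
N² = (g/ρ₀)·Δρ/Δz = g·(Δρ/ρ₀)/Δz = 9.81 × 6.754 × 10⁻⁴ / 101 = 6.5601 × 10⁻⁵ s⁻².
N = √(6.5601 × 10⁻⁵) = 8.0994 × 10⁻³ rad s⁻¹ → T = 2π/N = 775.76 s ≈ 776 s.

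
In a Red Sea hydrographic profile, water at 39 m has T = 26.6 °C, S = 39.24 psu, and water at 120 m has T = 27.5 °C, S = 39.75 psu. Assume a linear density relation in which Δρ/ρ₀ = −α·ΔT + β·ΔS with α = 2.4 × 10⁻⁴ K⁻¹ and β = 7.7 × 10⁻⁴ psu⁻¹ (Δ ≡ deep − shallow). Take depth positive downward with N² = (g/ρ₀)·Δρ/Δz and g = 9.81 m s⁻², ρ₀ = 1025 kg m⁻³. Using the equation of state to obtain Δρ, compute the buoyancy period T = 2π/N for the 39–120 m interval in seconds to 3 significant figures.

1.36 × 10³ s

ΔT = +0.9 K, ΔS = +0.51 psu (deep − shallow).
Δρ/ρ₀ = −αΔT + βΔS = -2.16 × 10⁻⁴ + 3.927 × 10⁻⁴ = 1.767 × 10⁻⁴, so Δρ ≈ 0.1811 kg m⁻³.
N² = (g/ρ₀)·Δρ/Δz = g·(Δρ/ρ₀)/Δz = 9.81 × 1.767 × 10⁻⁴ / 81 = 2.1400 × 10⁻⁵ s⁻².
N = √(2.1400 × 10⁻⁵) = 4.6260 × 10⁻³ rad s⁻¹ → T = 2π/N = 1.3582 × 10³ s ≈ 1.36 × 10³ s.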